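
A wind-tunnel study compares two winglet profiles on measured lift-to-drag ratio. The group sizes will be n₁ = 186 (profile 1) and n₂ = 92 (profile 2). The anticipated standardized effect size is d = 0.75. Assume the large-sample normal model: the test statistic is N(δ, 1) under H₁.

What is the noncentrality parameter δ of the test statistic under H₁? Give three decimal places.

δ = d / √(1/n₁ + 1/n₂) = 0.75 / √(1/186 + 1/92) = 5.8842

δ ≈ 5.884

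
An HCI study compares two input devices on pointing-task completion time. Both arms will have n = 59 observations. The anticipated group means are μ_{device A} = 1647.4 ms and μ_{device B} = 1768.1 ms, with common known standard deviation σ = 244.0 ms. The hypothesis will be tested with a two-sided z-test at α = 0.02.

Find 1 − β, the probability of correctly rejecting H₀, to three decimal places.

Standardized effect: d = |μ_{device A} − μ_{device B}| / σ = |1647.4 − 1768.1| / 244.0 = 0.4947
Noncentrality parameter: δ = d·√(n/2) = 0.4947 × √(59/2) = 2.6868
Critical value for a two-sided test at α = 0.02: z_{α/2} = 2.326.
Power = Φ(δ − 2.326) + Φ(−δ − 2.326) = Φ(0.360) + Φ(-5.013) = 0.6407 + 0.0000 = 0.6407.

Power ≈ 0.641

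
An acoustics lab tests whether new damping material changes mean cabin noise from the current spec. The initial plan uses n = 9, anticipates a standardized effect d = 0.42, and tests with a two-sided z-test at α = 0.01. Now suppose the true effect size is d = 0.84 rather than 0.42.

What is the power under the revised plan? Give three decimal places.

With d = 0.84: δ = d·√n = 0.84 × √9 = 2.5200. Critical value z_{0.005} = 2.576.
Revised power = Φ(δ − 2.576) + Φ(−δ − 2.576) = Φ(-0.056) + Φ(-5.096) = 0.4777 + 0.0000 = 0.4777.

Power ≈ 0.478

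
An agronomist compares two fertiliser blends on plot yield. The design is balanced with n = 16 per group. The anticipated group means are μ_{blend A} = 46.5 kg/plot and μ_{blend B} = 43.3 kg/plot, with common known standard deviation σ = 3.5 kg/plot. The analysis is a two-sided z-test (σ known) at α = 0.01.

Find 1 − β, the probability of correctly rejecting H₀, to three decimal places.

Standardized effect: d = |μ_{blend A} − μ_{blend B}| / σ = |46.5 − 43.3| / 3.5 = 0.9143
Noncentrality parameter: δ = d·√(n/2) = 0.9143 × √(16/2) = 2.5860
Two-sided α = 0.01 → critical value z_{0.005} = 2.576.
Power = Φ(δ − 2.576) + Φ(−δ − 2.576) = Φ(0.010) + Φ(-5.162) = 0.5041 + 0.0000 = 0.5041.

Power ≈ 0.504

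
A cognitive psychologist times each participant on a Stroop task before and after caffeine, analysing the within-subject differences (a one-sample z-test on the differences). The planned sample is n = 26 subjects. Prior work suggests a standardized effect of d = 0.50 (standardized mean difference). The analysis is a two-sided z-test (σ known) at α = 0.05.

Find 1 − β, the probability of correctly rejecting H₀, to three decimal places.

Power ≈ 0.722

Noncentrality parameter: δ = d·√n = 0.50 × √26 = 2.5495
Critical value for a two-sided test at α = 0.05: z_{α/2} = 1.960.
Power = Φ(δ − 1.960) + Φ(−δ − 1.960) = Φ(0.590) + Φ(-4.509) = 0.7223 + 0.0000 = 0.7223.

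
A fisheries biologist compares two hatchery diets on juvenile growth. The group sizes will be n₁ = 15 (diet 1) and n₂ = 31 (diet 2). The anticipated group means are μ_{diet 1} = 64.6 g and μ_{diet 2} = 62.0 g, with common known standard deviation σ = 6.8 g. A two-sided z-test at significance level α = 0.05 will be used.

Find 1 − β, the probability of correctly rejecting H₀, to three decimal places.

Power ≈ 0.229

Standardized effect: d = |μ_{diet 1} − μ_{diet 2}| / σ = |64.6 − 62.0| / 6.8 = 0.3824
Noncentrality parameter: λ = d / √(1/n₁ + 1/n₂) = 0.3824 / √(1/15 + 1/31) = 1.2157
Two-sided α = 0.05 → critical value z_{0.025} = 1.960.
Power = Φ(λ − 1.960) + Φ(−λ − 1.960) = Φ(-0.744) + Φ(-3.176) = 0.2283 + 0.0007 = 0.2291.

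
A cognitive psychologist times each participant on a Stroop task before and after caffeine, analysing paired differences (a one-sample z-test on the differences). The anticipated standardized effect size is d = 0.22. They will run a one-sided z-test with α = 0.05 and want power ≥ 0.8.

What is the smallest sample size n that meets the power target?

n = 128

Set Φ(δ − 1.645) = 0.8; then δ − 1.645 = Φ⁻¹(0.8) = 0.842, giving δ = 2.486.
δ = d·√n ⇒ n = (δ/d)² = (2.486 / 0.22)² = 127.74.
Rounding up, n = 128.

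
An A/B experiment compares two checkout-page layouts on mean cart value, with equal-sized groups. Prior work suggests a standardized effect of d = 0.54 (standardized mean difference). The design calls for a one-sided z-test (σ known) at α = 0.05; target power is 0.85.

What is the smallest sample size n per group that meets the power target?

For power 0.85 need Φ(δ − z_{0.05}) = 0.85, so δ = z_{0.05} + z_{0.15} = 1.645 + 1.036 = 2.681.
δ = d·√(n/2) ⇒ n = 2(δ/d)² = 2 × (2.681 / 0.54)² = 49.31.
Rounding up, n = 50 per group.

n = 50 per group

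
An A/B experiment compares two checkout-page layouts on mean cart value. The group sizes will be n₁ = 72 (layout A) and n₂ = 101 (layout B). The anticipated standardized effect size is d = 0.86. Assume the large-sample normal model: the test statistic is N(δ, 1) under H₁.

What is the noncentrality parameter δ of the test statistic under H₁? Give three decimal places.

The noncentrality parameter scales effect size by the design's sample-size factor: δ = d / √(1/n₁ + 1/n₂) = 0.86 / √(1/72 + 1/101) = 5.5757

δ ≈ 5.576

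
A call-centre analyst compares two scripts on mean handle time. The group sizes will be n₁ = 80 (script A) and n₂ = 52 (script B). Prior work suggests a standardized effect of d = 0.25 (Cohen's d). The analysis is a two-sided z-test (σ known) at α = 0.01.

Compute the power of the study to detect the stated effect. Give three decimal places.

Noncentrality parameter: δ = d / √(1/n₁ + 1/n₂) = 0.25 / √(1/80 + 1/52) = 1.4035
Critical value for a two-sided test at α = 0.01: z_{α/2} = 2.576.
Power = Φ(δ − 2.576) + Φ(−δ − 2.576) = Φ(-1.172) + Φ(-3.979) = 0.1205 + 0.0000 = 0.1206.

Power ≈ 0.121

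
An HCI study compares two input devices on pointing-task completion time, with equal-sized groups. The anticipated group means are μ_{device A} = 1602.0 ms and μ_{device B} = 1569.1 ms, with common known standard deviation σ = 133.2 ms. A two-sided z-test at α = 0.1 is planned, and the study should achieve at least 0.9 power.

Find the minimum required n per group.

Standardized effect: d = |μ_{device A} − μ_{device B}| / σ = |1602.0 − 1569.1| / 133.2 = 0.2470
For power 0.9 need Φ(δ − z_{0.05}) = 0.9, so δ = z_{0.05} + z_{0.10} = 1.645 + 1.282 = 2.926.
(The Φ(−δ − z_{α/2}) term is vanishingly small for δ > 0 and is dropped in the standard sample-size formula.)
δ = d·√(n/2) ⇒ n = 2(δ/d)² = 2 × (2.926 / 0.2470)² = 280.75.
Rounding up, n = 281 per group.

n = 281 per group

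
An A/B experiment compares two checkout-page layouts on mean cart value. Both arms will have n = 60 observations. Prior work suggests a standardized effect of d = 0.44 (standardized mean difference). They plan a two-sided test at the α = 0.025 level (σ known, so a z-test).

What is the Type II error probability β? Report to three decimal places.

Noncentrality parameter: δ = d·√(n/2) = 0.44 × √(60/2) = 2.4100
Two-sided α = 0.025 → critical value z_{0.0125} = 2.241.
Power = Φ(δ − 2.241) + Φ(−δ − 2.241) = Φ(0.169) + Φ(-4.651) = 0.5669 + 0.0000 = 0.5669.
Type II error: β = 1 − power = 1 − 0.5669 = 0.4331.

β ≈ 0.433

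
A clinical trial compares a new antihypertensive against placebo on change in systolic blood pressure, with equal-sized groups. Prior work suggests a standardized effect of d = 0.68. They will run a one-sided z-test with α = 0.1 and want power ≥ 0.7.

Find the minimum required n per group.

n = 15 per group

Set Φ(δ − 1.282) = 0.7; then δ − 1.282 = Φ⁻¹(0.7) = 0.524, giving δ = 1.806.
δ = d·√(n/2) ⇒ n = 2(δ/d)² = 2 × (1.806 / 0.68)² = 14.11.
Rounding up, n = 15 per group.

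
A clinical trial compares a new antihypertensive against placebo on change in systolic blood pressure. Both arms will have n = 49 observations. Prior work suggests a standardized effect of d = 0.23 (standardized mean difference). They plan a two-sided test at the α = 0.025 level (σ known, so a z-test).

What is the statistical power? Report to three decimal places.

Noncentrality parameter: δ = d·√(n/2) = 0.23 × √(49/2) = 1.1384
Critical value for a two-sided test at α = 0.025: z_{α/2} = 2.241.
Power = Φ(δ − 2.241) + Φ(−δ − 2.241) = Φ(-1.103) + Φ(-3.380) = 0.1350 + 0.0004 = 0.1354.

Power ≈ 0.135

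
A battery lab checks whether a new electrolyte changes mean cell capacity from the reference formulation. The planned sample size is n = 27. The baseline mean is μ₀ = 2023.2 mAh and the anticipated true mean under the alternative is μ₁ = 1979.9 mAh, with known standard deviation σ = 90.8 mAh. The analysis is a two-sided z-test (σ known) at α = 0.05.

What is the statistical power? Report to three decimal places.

Standardized effect: d = |μ₁ − μ₀| / σ = |1979.9 − 2023.2| / 90.8 = 0.4769
Noncentrality parameter: δ = d·√n = 0.4769 × √27 = 2.4779
Two-sided α = 0.05 → critical value z_{0.025} = 1.960.
Power = Φ(δ − 1.960) + Φ(−δ − 1.960) = Φ(0.518) + Φ(-4.438) = 0.6977 + 0.0000 = 0.6978.

Power ≈ 0.698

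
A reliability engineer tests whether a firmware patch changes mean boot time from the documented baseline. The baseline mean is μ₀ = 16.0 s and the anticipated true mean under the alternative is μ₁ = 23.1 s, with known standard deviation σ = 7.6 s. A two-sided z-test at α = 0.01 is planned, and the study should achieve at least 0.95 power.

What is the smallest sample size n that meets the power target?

Standardized effect: d = |μ₁ − μ₀| / σ = |23.1 − 16.0| / 7.6 = 0.9342
For power 0.95 need Φ(δ − z_{0.005}) = 0.95, so δ = z_{0.005} + z_{0.05} = 2.576 + 1.645 = 4.221.
(The Φ(−δ − z_{α/2}) term is vanishingly small for δ > 0 and is dropped in the standard sample-size formula.)
δ = d·√n ⇒ n = (δ/d)² = (4.221 / 0.9342)² = 20.41.
Rounding up, n = 21.

n = 21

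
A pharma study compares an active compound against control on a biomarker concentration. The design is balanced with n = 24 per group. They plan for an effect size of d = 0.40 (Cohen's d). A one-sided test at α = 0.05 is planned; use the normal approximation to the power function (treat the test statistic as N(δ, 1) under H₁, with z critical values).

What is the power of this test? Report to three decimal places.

Power ≈ 0.398

Noncentrality parameter: δ = d·√(n/2) = 0.40 × √(24/2) = 1.3856
One-sided α = 0.05 → critical value z_{0.05} = 1.645.
Power = Φ(δ − 1.645) = Φ(-0.259) = 0.3977.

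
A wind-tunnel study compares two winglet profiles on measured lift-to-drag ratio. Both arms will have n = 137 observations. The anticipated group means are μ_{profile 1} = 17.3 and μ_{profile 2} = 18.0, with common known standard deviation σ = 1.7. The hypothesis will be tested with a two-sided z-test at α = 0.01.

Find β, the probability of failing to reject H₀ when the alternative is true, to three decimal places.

β ≈ 0.203

Standardized effect: d = |μ_{profile 1} − μ_{profile 2}| / σ = |17.3 − 18.0| / 1.7 = 0.4118
Noncentrality parameter: δ = d·√(n/2) = 0.4118 × √(137/2) = 3.4080
Critical value for a two-sided test at α = 0.01: z_{α/2} = 2.576.
Power = Φ(δ − 2.576) + Φ(−δ − 2.576) = Φ(0.832) + Φ(-5.984) = 0.7973 + 0.0000 = 0.7973.
Type II error: β = 1 − power = 1 − 0.7973 = 0.2027.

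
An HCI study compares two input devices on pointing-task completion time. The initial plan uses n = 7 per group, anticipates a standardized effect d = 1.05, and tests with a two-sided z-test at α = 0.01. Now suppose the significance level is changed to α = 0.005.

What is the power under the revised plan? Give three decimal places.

δ = d·√(n/2) = 1.05 × √(7/2) = 1.9644 (unchanged). New critical value: z_{0.0025} = 2.807.
Revised power = Φ(δ − 2.807) + Φ(−δ − 2.807) = Φ(-0.843) + Φ(-4.771) = 0.1997 + 0.0000 = 0.1997.

Power ≈ 0.200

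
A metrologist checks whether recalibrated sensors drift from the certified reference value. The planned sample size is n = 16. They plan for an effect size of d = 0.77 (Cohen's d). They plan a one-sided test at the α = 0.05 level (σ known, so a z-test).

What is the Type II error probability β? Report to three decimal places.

β ≈ 0.076

Noncentrality parameter: δ = d·√n = 0.77 × √16 = 3.0800
One-sided α = 0.05 → critical value z_{0.05} = 1.645.
Power = Φ(δ − 1.645) = Φ(1.435) = 0.9244.
Type II error: β = 1 − power = 1 − 0.9244 = 0.0756.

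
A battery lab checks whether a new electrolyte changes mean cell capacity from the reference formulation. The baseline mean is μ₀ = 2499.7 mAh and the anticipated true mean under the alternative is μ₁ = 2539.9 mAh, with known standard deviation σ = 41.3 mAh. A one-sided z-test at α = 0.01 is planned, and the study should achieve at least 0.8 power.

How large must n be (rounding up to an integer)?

Standardized effect: d = |μ₁ − μ₀| / σ = |2539.9 − 2499.7| / 41.3 = 0.9734
Set Φ(δ − 2.326) = 0.8; then δ − 2.326 = Φ⁻¹(0.8) = 0.842, giving δ = 3.168.
δ = d·√n ⇒ n = (δ/d)² = (3.168 / 0.9734)² = 10.59.
Rounding up, n = 11.

n = 11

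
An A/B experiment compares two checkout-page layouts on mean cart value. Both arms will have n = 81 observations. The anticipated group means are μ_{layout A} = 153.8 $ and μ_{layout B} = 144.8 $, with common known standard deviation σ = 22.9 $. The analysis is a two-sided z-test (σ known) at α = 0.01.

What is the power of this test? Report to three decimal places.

Standardized effect: d = |μ_{layout A} − μ_{layout B}| / σ = |153.8 − 144.8| / 22.9 = 0.3930
Noncentrality parameter: δ = d·√(n/2) = 0.3930 × √(81/2) = 2.5011
Two-sided α = 0.01 → critical value z_{0.005} = 2.576.
Power = Φ(δ − 2.576) + Φ(−δ − 2.576) = Φ(-0.075) + Φ(-5.077) = 0.4702 + 0.0000 = 0.4702.

Power ≈ 0.470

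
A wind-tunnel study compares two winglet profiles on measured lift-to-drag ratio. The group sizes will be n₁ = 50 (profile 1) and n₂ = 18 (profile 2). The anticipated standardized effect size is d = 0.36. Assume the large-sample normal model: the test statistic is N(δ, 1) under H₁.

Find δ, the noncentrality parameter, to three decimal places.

The noncentrality parameter scales effect size by the design's sample-size factor: δ = d / √(1/n₁ + 1/n₂) = 0.36 / √(1/50 + 1/18) = 1.3097

δ ≈ 1.310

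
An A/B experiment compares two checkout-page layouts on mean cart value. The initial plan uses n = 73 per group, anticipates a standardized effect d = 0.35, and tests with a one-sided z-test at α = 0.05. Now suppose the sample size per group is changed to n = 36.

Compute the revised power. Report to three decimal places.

Power ≈ 0.436

With n = 36 per group: δ = d·√(n/2) = 0.35 × √(36/2) = 1.4849. Critical value z_{0.05} = 1.645.
Revised power = Φ(δ − 1.645) = Φ(-0.160) = 0.4365.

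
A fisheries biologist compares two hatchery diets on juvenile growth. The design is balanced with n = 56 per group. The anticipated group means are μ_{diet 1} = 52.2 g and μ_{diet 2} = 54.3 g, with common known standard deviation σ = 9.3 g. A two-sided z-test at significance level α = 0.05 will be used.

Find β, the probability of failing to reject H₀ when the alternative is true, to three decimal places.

β ≈ 0.777

Standardized effect: d = |μ_{diet 1} − μ_{diet 2}| / σ = |52.2 − 54.3| / 9.3 = 0.2258
Noncentrality parameter: δ = d·√(n/2) = 0.2258 × √(56/2) = 1.1949
Critical value for a two-sided test at α = 0.05: z_{α/2} = 1.960.
Power = Φ(δ − 1.960) + Φ(−δ − 1.960) = Φ(-0.765) + Φ(-3.155) = 0.2221 + 0.0008 = 0.2229.
Type II error: β = 1 − power = 1 − 0.2229 = 0.7771.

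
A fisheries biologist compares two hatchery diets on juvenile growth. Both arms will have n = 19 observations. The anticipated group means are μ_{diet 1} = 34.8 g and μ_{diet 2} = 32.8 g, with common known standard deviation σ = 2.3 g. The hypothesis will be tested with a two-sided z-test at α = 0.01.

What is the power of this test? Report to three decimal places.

Standardized effect: d = |μ_{diet 1} − μ_{diet 2}| / σ = |34.8 − 32.8| / 2.3 = 0.8696
Noncentrality parameter: δ = d·√(n/2) = 0.8696 × √(19/2) = 2.6802
Critical value for a two-sided test at α = 0.01: z_{α/2} = 2.576.
Power = Φ(δ − 2.576) + Φ(−δ − 2.576) = Φ(0.104) + Φ(-5.256) = 0.5416 + 0.0000 = 0.5416.

Power ≈ 0.542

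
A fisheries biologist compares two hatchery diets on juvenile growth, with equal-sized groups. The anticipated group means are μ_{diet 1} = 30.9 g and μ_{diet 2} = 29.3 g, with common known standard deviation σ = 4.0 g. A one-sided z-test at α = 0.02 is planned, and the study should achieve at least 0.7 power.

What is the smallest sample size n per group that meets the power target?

Standardized effect: d = |μ_{diet 1} − μ_{diet 2}| / σ = |30.9 − 29.3| / 4.0 = 0.4000
For power 0.7 need Φ(δ − z_{0.02}) = 0.7, so δ = z_{0.02} + z_{0.30} = 2.054 + 0.524 = 2.578.
δ = d·√(n/2) ⇒ n = 2(δ/d)² = 2 × (2.578 / 0.4000)² = 83.09.
Round up to the next whole unit.

n = 84 per group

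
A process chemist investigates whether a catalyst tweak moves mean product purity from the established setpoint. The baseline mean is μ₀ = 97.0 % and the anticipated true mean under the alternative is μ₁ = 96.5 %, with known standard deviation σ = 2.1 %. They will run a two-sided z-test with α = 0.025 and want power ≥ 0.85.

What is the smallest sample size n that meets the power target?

n = 190

Standardized effect: d = |μ₁ − μ₀| / σ = |96.5 − 97.0| / 2.1 = 0.2381
Set Φ(δ − 2.241) = 0.85; then δ − 2.241 = Φ⁻¹(0.85) = 1.036, giving δ = 3.278.
(Ignoring the negligible lower-tail rejection probability gives the usual closed-form inversion.)
δ = d·√n ⇒ n = (δ/d)² = (3.278 / 0.2381)² = 189.53.
Rounding up, n = 190.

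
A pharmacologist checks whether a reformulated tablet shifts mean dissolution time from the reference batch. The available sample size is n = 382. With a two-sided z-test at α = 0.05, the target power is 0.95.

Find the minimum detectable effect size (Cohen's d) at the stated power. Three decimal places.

d ≈ 0.184

Required noncentrality: δ = z_{0.025} + z_{0.05} = 1.960 + 1.645 = 3.605.
(The second rejection-region term Φ(−δ − z_{α/2}) is negligible and dropped.)
δ = d·√n ⇒ d = δ/√n = 3.605/√382 = 0.1844.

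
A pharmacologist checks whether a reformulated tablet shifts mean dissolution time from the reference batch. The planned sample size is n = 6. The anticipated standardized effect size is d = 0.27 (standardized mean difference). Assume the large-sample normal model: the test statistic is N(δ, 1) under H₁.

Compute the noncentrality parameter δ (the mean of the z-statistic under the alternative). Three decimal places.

The noncentrality parameter scales effect size by the design's sample-size factor: δ = d·√n = 0.27 × √6 = 0.6614

δ ≈ 0.661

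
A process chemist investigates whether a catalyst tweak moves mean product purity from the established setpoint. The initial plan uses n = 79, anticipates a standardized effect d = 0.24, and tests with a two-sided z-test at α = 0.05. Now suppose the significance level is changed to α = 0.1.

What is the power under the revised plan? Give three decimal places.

δ = d·√n = 0.24 × √79 = 2.1332 (unchanged). New critical value: z_{0.05} = 1.645.
Revised power = Φ(δ − 1.645) + Φ(−δ − 1.645) = Φ(0.488) + Φ(-3.778) = 0.6873 + 0.0001 = 0.6874.

Power ≈ 0.687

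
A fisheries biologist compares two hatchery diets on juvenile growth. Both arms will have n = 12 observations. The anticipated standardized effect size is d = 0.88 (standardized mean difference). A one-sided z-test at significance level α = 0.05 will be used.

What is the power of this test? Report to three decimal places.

Power ≈ 0.695

Noncentrality parameter: δ = d·√(n/2) = 0.88 × √(12/2) = 2.1556
One-sided α = 0.05 → critical value z_{0.05} = 1.645.
Power = Φ(δ − 1.645) = Φ(0.511) = 0.6952.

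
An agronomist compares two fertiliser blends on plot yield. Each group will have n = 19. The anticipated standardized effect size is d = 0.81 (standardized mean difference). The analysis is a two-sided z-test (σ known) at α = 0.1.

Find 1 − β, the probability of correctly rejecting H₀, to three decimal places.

Noncentrality parameter: δ = d·√(n/2) = 0.81 × √(19/2) = 2.4966
Critical value for a two-sided test at α = 0.1: z_{α/2} = 1.645.
Power = Φ(δ − 1.645) + Φ(−δ − 1.645) = Φ(0.852) + Φ(-4.141) = 0.8028 + 0.0000 = 0.8028.

Power ≈ 0.803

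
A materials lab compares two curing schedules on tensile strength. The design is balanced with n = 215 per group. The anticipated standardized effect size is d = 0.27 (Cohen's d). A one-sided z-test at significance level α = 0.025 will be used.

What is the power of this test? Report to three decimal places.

Power ≈ 0.799

Noncentrality parameter: δ = d·√(n/2) = 0.27 × √(215/2) = 2.7994
One-sided α = 0.025 → critical value z_{0.025} = 1.960.
Power = Φ(δ − 1.960) = Φ(0.839) = 0.7994.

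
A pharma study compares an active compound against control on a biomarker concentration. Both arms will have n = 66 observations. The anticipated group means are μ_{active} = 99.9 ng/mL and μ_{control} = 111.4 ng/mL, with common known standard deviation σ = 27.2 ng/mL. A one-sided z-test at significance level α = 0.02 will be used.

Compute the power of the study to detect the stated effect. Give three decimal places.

Standardized effect: d = |μ_{active} − μ_{control}| / σ = |99.9 − 111.4| / 27.2 = 0.4228
Noncentrality parameter: δ = d·√(n/2) = 0.4228 × √(66/2) = 2.4288
Critical value for a one-sided test at α = 0.02: z_α = 2.054.
Power = P(Z > 2.054 − δ) = Φ(0.375) = 0.6462.

Power ≈ 0.646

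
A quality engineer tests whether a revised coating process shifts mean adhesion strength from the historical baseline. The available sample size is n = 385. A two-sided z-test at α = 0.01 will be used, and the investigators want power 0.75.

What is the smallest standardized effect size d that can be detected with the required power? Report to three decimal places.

d ≈ 0.166

Required noncentrality: δ = z_{0.005} + z_{0.25} = 2.576 + 0.674 = 3.250.
(Lower-tail contribution to power is negligible for δ > 0.)
δ = d·√n ⇒ d = δ/√n = 3.250/√385 = 0.1657.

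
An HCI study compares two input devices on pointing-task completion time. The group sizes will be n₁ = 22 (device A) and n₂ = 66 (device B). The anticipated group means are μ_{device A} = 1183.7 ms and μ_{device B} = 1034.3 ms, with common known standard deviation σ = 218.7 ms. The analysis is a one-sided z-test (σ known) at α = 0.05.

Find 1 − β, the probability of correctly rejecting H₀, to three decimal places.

Standardized effect: d = |μ_{device A} − μ_{device B}| / σ = |1183.7 − 1034.3| / 218.7 = 0.6831
Noncentrality parameter: δ = d / √(1/n₁ + 1/n₂) = 0.6831 / √(1/22 + 1/66) = 2.7749
One-sided α = 0.05 → critical value z_{0.05} = 1.645.
Power = P(Z > 1.645 − δ) = Φ(1.130) = 0.8708.

Power ≈ 0.871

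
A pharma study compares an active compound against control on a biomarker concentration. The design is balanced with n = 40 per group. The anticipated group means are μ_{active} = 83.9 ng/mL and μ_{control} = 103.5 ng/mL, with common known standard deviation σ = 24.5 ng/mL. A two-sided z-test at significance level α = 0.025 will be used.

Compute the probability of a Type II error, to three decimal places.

Standardized effect: d = |μ_{active} − μ_{control}| / σ = |83.9 − 103.5| / 24.5 = 0.8000
Noncentrality parameter: δ = d·√(n/2) = 0.8000 × √(40/2) = 3.5777
Critical value for a two-sided test at α = 0.025: z_{α/2} = 2.241.
Power = Φ(δ − 2.241) + Φ(−δ − 2.241) = Φ(1.336) + Φ(-5.819) = 0.9093 + 0.0000 = 0.9093.
Type II error: β = 1 − power = 1 − 0.9093 = 0.0907.

β ≈ 0.091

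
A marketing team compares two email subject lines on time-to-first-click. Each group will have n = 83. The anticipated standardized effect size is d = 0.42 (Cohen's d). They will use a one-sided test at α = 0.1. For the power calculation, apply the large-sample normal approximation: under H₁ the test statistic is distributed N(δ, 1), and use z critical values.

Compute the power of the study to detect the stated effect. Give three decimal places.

Power ≈ 0.923

Noncentrality parameter: λ = d·√(n/2) = 0.42 × √(83/2) = 2.7057
Critical value for a one-sided test at α = 0.1: z_α = 1.282.
Power = Φ(λ − 1.282) = Φ(1.424) = 0.9228.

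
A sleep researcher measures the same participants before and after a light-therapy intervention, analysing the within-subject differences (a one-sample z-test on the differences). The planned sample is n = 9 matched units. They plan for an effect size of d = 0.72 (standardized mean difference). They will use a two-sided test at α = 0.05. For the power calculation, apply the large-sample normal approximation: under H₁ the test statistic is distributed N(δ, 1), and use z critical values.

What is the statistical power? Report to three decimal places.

Noncentrality parameter: δ = d·√n = 0.72 × √9 = 2.1600
Critical value for a two-sided test at α = 0.05: z_{α/2} = 1.960.
Power = Φ(δ − 1.960) + Φ(−δ − 1.960) = Φ(0.200) + Φ(-4.120) = 0.5793 + 0.0000 = 0.5793.

Power ≈ 0.579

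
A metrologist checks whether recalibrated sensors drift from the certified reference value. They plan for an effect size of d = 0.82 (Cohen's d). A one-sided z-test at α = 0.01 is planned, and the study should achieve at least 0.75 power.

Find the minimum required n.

n = 14

Set Φ(δ − 2.326) = 0.75; then δ − 2.326 = Φ⁻¹(0.75) = 0.674, giving δ = 3.001.
δ = d·√n ⇒ n = (δ/d)² = (3.001 / 0.82)² = 13.39.
Round up to the next whole unit.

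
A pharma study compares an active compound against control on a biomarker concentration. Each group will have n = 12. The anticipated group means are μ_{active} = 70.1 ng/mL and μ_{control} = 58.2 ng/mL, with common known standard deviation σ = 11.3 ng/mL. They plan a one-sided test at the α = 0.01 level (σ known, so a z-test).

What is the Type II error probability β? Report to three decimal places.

Standardized effect: d = |μ_{active} − μ_{control}| / σ = |70.1 − 58.2| / 11.3 = 1.0531
Noncentrality parameter: δ = d·√(n/2) = 1.0531 × √(12/2) = 2.5796
Critical value for a one-sided test at α = 0.01: z_α = 2.326.
Power = P(Z > 2.326 − δ) = Φ(0.253) = 0.5999.
Type II error: β = 1 − power = 1 − 0.5999 = 0.4001.

β ≈ 0.400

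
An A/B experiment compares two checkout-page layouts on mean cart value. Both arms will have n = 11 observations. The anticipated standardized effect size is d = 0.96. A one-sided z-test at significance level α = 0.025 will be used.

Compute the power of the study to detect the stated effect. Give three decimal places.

Power ≈ 0.615

Noncentrality parameter: δ = d·√(n/2) = 0.96 × √(11/2) = 2.2514
One-sided α = 0.025 → critical value z_{0.025} = 1.960.
Power = Φ(δ − 1.960) = Φ(0.291) = 0.6146.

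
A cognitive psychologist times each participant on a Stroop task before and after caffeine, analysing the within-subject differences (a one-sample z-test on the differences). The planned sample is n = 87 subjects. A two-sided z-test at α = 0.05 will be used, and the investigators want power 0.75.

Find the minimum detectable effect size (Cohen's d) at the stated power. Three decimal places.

d ≈ 0.282

Required noncentrality: δ = z_{0.025} + z_{0.25} = 1.960 + 0.674 = 2.634.
(The second rejection-region term Φ(−δ − z_{α/2}) is negligible and dropped.)
δ = d·√n ⇒ d = δ/√n = 2.634/√87 = 0.2824.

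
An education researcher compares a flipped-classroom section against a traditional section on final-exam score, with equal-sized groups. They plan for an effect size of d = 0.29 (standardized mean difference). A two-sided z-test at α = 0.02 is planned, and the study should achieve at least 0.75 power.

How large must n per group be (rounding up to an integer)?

n = 215 per group

Set Φ(δ − 2.326) = 0.75; then δ − 2.326 = Φ⁻¹(0.75) = 0.674, giving δ = 3.001.
(For δ > 0 the lower-tail rejection region contributes negligibly to power, so the one-term inversion is standard.)
δ = d·√(n/2) ⇒ n = 2(δ/d)² = 2 × (3.001 / 0.29)² = 214.15.
Rounding up, n = 215 per group.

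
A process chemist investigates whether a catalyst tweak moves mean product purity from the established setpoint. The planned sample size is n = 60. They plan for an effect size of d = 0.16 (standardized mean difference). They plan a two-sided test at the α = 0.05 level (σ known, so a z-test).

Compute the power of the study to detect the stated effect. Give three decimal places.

Power ≈ 0.236

Noncentrality parameter: δ = d·√n = 0.16 × √60 = 1.2394
Critical value for a two-sided test at α = 0.05: z_{α/2} = 1.960.
Power = Φ(δ − 1.960) + Φ(−δ − 1.960) = Φ(-0.721) + Φ(-3.199) = 0.2356 + 0.0007 = 0.2363.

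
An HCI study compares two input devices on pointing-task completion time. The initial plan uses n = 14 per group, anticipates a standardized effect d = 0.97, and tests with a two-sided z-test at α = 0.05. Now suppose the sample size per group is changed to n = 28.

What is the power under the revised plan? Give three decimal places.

With n = 28 per group: δ = d·√(n/2) = 0.97 × √(28/2) = 3.6294. Critical value z_{0.025} = 1.960.
Revised power = Φ(δ − 1.960) + Φ(−δ − 1.960) = Φ(1.669) + Φ(-5.589) = 0.9525 + 0.0000 = 0.9525.

Power ≈ 0.952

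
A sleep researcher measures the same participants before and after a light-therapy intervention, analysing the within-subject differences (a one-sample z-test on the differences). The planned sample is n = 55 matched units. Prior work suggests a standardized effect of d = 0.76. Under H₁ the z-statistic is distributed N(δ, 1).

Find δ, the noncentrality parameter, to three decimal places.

δ = d·√n = 0.76 × √55 = 5.6363

δ ≈ 5.636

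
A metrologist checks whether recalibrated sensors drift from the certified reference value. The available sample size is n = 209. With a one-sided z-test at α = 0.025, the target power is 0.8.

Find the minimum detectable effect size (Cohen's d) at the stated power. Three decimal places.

Need Φ(δ − 1.960) = 0.8, so δ = 1.960 + 0.842 = 2.802.
δ = d·√n ⇒ d = δ/√n = 2.802/√209 = 0.1938.

d ≈ 0.194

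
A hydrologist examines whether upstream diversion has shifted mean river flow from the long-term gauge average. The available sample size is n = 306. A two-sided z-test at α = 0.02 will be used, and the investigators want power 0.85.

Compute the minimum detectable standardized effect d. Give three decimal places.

Required noncentrality: δ = z_{0.01} + z_{0.15} = 2.326 + 1.036 = 3.363.
(Lower-tail contribution to power is negligible for δ > 0.)
δ = d·√n ⇒ d = δ/√n = 3.363/√306 = 0.1922.

d ≈ 0.192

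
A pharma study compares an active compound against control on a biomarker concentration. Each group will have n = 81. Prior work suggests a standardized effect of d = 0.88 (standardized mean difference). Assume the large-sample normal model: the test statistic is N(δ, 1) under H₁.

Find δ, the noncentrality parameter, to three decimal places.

δ = d·√(n/2) = 0.88 × √(81/2) = 5.6003

δ ≈ 5.600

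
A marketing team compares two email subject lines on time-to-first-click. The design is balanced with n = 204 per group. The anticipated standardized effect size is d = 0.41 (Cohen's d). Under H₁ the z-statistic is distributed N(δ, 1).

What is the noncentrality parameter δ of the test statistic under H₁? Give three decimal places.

δ = d·√(n/2) = 0.41 × √(204/2) = 4.1408

δ ≈ 4.141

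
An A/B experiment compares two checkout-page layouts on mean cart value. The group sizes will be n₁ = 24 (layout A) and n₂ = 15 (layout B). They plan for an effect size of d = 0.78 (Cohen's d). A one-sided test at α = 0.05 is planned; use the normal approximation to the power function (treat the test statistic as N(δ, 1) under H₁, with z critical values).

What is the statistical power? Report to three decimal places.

Noncentrality parameter: δ = d / √(1/n₁ + 1/n₂) = 0.78 / √(1/24 + 1/15) = 2.3698
Critical value for a one-sided test at α = 0.05: z_α = 1.645.
Power = Φ(δ − 1.645) = Φ(0.725) = 0.7658.

Power ≈ 0.766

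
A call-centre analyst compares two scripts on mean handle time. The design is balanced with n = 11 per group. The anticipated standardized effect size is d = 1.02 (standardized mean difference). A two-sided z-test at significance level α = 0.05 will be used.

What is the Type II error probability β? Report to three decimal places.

β ≈ 0.333

Noncentrality parameter: δ = d·√(n/2) = 1.02 × √(11/2) = 2.3921
Two-sided α = 0.05 → critical value z_{0.025} = 1.960.
Power = Φ(δ − 1.960) + Φ(−δ − 1.960) = Φ(0.432) + Φ(-4.352) = 0.6672 + 0.0000 = 0.6672.
Type II error: β = 1 − power = 1 − 0.6672 = 0.3328.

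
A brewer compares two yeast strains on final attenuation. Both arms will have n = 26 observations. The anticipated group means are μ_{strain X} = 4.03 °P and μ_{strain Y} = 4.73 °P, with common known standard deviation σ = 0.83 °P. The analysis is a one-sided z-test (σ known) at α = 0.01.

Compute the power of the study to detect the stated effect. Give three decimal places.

Standardized effect: d = |μ_{strain X} − μ_{strain Y}| / σ = |4.03 − 4.73| / 0.83 = 0.8434
Noncentrality parameter: δ = d·√(n/2) = 0.8434 × √(26/2) = 3.0408
Critical value for a one-sided test at α = 0.01: z_α = 2.326.
Power = Φ(δ − 2.326) = Φ(0.714) = 0.7625.

Power ≈ 0.763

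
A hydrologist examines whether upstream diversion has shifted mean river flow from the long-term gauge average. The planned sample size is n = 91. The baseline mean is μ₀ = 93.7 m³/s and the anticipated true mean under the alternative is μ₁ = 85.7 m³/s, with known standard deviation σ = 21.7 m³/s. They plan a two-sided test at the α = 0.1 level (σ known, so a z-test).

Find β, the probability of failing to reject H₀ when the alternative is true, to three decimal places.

β ≈ 0.031

Standardized effect: d = |μ₁ − μ₀| / σ = |85.7 − 93.7| / 21.7 = 0.3687
Noncentrality parameter: δ = d·√n = 0.3687 × √91 = 3.5168
Two-sided α = 0.1 → critical value z_{0.05} = 1.645.
Power = Φ(δ − 1.645) + Φ(−δ − 1.645) = Φ(1.872) + Φ(-5.162) = 0.9694 + 0.0000 = 0.9694.
Type II error: β = 1 − power = 1 − 0.9694 = 0.0306.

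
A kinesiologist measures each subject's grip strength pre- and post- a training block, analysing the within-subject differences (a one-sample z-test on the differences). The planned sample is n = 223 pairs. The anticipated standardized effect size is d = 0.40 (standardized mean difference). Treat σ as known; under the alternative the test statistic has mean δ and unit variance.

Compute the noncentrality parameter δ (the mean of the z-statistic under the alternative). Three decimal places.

The noncentrality parameter scales effect size by the design's sample-size factor: δ = d·√n = 0.40 × √223 = 5.9733

δ ≈ 5.973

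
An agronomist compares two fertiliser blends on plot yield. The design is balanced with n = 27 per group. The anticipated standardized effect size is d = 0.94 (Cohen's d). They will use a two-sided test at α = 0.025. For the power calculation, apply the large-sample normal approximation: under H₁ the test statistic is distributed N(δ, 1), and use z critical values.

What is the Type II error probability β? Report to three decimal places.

β ≈ 0.113

Noncentrality parameter: λ = d·√(n/2) = 0.94 × √(27/2) = 3.4538
Two-sided α = 0.025 → critical value z_{0.0125} = 2.241.
Power = Φ(λ − 2.241) + Φ(−λ − 2.241) = Φ(1.212) + Φ(-5.695) = 0.8873 + 0.0000 = 0.8873.
Type II error: β = 1 − power = 1 − 0.8873 = 0.1127.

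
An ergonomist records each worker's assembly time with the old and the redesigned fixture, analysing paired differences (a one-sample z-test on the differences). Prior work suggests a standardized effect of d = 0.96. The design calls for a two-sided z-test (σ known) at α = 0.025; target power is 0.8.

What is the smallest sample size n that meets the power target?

n = 11

For power 0.8 need Φ(δ − z_{0.0125}) = 0.8, so δ = z_{0.0125} + z_{0.20} = 2.241 + 0.842 = 3.083.
(The Φ(−δ − z_{α/2}) term is vanishingly small for δ > 0 and is dropped in the standard sample-size formula.)
δ = d·√n ⇒ n = (δ/d)² = (3.083 / 0.96)² = 10.31.
Rounding up, n = 11.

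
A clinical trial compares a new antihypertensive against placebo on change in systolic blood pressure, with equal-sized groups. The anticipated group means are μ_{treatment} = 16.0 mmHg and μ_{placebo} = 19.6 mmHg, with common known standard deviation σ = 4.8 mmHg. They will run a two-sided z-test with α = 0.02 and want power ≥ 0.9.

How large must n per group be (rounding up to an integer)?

Standardized effect: d = |μ_{treatment} − μ_{placebo}| / σ = |16.0 − 19.6| / 4.8 = 0.7500
For power 0.9 need Φ(δ − z_{0.01}) = 0.9, so δ = z_{0.01} + z_{0.10} = 2.326 + 1.282 = 3.608.
(The Φ(−δ − z_{α/2}) term is vanishingly small for δ > 0 and is dropped in the standard sample-size formula.)
δ = d·√(n/2) ⇒ n = 2(δ/d)² = 2 × (3.608 / 0.7500)² = 46.28.
Rounding up, n = 47 per group.

n = 47 per group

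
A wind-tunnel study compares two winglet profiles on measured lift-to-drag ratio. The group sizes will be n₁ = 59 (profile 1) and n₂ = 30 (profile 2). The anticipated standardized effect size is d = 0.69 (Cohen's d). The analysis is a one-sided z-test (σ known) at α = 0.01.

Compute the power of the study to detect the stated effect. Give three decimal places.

Power ≈ 0.774

Noncentrality parameter: δ = d / √(1/n₁ + 1/n₂) = 0.69 / √(1/59 + 1/30) = 3.0771
One-sided α = 0.01 → critical value z_{0.01} = 2.326.
Power = Φ(δ − 2.326) = Φ(0.751) = 0.7736.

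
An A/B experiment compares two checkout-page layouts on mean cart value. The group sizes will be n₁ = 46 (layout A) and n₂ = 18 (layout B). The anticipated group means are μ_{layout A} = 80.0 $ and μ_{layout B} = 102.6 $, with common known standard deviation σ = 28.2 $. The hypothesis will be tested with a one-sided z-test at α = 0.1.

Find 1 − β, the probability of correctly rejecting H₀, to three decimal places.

Power ≈ 0.945

Standardized effect: d = |μ_{layout A} − μ_{layout B}| / σ = |80.0 − 102.6| / 28.2 = 0.8014
Noncentrality parameter: δ = d / √(1/n₁ + 1/n₂) = 0.8014 / √(1/46 + 1/18) = 2.8826
Critical value for a one-sided test at α = 0.1: z_α = 1.282.
Power = P(Z > 1.282 − δ) = Φ(1.601) = 0.9453.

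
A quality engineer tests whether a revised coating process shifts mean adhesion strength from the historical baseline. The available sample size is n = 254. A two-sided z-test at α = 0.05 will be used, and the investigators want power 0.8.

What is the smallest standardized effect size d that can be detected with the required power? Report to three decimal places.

d ≈ 0.176

Required noncentrality: δ = z_{0.025} + z_{0.20} = 1.960 + 0.842 = 2.802.
(The second rejection-region term Φ(−δ − z_{α/2}) is negligible and dropped.)
δ = d·√n ⇒ d = δ/√n = 2.802/√254 = 0.1758.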